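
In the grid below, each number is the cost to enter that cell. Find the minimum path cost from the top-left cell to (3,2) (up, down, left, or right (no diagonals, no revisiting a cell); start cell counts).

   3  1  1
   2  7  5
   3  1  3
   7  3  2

Path [0,0]→[1,0]→[2,0]→[2,1]→[2,2]→[3,2]: 3 + 2 + 3 + 1 + 3 + 2 = 14.

14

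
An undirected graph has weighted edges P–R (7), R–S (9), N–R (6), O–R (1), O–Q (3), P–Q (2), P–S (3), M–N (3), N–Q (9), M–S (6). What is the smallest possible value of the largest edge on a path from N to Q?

Comparing a few candidate routes:
N → M → S → P → R → O → Q: max(3, 6, 3, 7, 1, 3) = 7
N → R → O → Q: max(6, 1, 3) = 6
N → M → S → P → Q: max(3, 6, 3, 2) = 6
Smallest bottleneck: 6.

6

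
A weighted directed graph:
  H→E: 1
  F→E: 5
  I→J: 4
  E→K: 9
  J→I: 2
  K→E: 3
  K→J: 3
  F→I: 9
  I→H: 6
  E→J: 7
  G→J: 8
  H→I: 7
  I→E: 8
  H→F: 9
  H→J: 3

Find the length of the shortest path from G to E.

17

Routes from G to E:
G - J - I - H - F - E: 8 + 2 + 6 + 9 + 5 = 30
G - J - I - E: 8 + 2 + 8 = 18
G - J - I - H - E: 8 + 2 + 6 + 1 = 17
The minimum is 17.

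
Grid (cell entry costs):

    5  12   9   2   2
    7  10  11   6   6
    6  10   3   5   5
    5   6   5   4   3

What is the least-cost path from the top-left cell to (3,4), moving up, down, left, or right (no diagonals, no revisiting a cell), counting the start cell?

Best path: r0c0 r1c0 r2c0 r3c0 r3c1 r3c2 r3c3 r3c4
Cost: 5 + 7 + 6 + 5 + 6 + 5 + 4 + 3 = 41

41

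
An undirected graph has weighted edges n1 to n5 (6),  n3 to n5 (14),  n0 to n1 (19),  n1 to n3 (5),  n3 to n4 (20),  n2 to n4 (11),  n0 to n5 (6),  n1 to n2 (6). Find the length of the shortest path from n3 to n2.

Routes from n3 to n2:
n3 → n5 → n0 → n1 → n2: 14 + 6 + 19 + 6 = 45
n3 → n1 → n2: 5 + 6 = 11
n3 → n4 → n2: 20 + 11 = 31
n3 → n5 → n1 → n2: 14 + 6 + 6 = 26
The minimum is 11.

11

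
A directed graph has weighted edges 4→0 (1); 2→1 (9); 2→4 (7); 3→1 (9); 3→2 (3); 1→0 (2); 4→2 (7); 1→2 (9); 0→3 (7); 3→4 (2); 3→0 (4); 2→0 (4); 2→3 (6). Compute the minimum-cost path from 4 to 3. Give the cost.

8

Some routes from 4 to 3:
4-0-3: 1 + 7 = 8
4-2-3: 7 + 6 = 13
4-2-0-3: 7 + 4 + 7 = 18
The minimum is 8.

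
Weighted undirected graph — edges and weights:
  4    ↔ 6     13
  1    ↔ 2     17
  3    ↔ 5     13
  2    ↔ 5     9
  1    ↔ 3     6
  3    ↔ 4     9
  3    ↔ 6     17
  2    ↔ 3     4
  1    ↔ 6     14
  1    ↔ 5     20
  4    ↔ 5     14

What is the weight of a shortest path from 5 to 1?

Comparing a few candidate routes:
5-1: 20
5-3-1: 13 + 6 = 19
5-2-3-1: 9 + 4 + 6 = 19
The minimum is 19.

19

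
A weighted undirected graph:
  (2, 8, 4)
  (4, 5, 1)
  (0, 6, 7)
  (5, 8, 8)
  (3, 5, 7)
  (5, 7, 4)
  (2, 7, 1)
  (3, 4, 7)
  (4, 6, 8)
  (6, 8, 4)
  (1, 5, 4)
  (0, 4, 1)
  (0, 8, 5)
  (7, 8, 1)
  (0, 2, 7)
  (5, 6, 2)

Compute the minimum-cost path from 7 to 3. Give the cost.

11

Comparing a few candidate routes:
7 → 8 → 0 → 4 → 5 → 3: 1 + 5 + 1 + 1 + 7 = 15
7 → 8 → 0 → 4 → 3: 1 + 5 + 1 + 7 = 14
7 → 5 → 4 → 3: 4 + 1 + 7 = 12
7 → 8 → 6 → 5 → 3: 1 + 4 + 2 + 7 = 14
7 → 5 → 3: 4 + 7 = 11
Best route has total 11.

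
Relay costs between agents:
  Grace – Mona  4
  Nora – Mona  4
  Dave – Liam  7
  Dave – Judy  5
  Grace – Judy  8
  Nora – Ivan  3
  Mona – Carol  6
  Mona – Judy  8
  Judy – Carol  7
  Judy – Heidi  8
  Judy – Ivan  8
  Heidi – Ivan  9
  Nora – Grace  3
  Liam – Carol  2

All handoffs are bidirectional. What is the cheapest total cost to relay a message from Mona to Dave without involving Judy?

15

Routes from Mona to Dave avoiding Judy:
Mona - Carol - Liam - Dave: 6 + 2 + 7 = 15
The minimum is 15.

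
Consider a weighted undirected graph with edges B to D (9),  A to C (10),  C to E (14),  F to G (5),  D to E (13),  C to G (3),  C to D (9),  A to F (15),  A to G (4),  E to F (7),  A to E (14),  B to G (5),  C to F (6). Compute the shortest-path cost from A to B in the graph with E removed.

9

Checking several routes:
A→F→G→B: 15 + 5 + 5 = 25
A→C→G→B: 10 + 3 + 5 = 18
A→G→C→D→B: 4 + 3 + 9 + 9 = 25
A→G→B: 4 + 5 = 9
The minimum is 9.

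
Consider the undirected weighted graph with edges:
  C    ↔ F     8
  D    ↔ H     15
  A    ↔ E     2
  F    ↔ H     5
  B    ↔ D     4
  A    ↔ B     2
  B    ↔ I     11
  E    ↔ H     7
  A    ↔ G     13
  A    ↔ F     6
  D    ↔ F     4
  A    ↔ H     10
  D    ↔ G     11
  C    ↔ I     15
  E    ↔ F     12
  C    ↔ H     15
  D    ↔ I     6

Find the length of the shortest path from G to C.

Comparing a few candidate routes:
G→A→F→C: 13 + 6 + 8 = 27
G→A→B→D→F→C: 13 + 2 + 4 + 4 + 8 = 31
G→D→F→C: 11 + 4 + 8 = 23
Shortest: 23.

23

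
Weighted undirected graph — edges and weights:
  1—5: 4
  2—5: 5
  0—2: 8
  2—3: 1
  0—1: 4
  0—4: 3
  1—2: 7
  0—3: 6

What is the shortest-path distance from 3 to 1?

8

Some routes from 3 to 1:
3-2-1: 1 + 7 = 8
3-0-2-1: 6 + 8 + 7 = 21
3-2-5-1: 1 + 5 + 4 = 10
3-2-0-1: 1 + 8 + 4 = 13
3-0-1: 6 + 4 = 10
The minimum is 8.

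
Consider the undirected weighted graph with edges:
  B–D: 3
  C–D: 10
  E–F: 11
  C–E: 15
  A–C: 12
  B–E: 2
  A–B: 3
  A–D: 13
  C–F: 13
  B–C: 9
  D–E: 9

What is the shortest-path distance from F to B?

13

Some routes from F to B:
F → C → D → B: 13 + 10 + 3 = 26
F → E → B: 11 + 2 = 13
F → C → E → B: 13 + 15 + 2 = 30
F → E → D → B: 11 + 9 + 3 = 23
F → C → A → B: 13 + 12 + 3 = 28
F → C → B: 13 + 9 = 22
Shortest: 13.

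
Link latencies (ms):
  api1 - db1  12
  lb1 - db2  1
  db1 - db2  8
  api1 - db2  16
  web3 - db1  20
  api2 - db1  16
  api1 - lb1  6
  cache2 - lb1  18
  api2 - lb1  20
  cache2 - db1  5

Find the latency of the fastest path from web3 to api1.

32

A few of the web3→api1 routes:
web3 -> db1 -> db2 -> api1: 20 + 8 + 16 = 44
web3 -> db1 -> cache2 -> lb1 -> api1: 20 + 5 + 18 + 6 = 49
web3 -> db1 -> cache2 -> lb1 -> db2 -> api1: 20 + 5 + 18 + 1 + 16 = 60
web3 -> db1 -> api1: 20 + 12 = 32
web3 -> db1 -> api2 -> lb1 -> api1: 20 + 16 + 20 + 6 = 62
web3 -> db1 -> db2 -> lb1 -> api1: 20 + 8 + 1 + 6 = 35
Best route has total 32 ms.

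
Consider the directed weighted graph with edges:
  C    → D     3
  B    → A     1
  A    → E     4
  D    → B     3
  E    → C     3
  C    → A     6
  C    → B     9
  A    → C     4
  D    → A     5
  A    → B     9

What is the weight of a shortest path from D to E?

Candidate routes:
D -> B -> A -> E: 3 + 1 + 4 = 8
D -> A -> E: 5 + 4 = 9
The minimum is 8.

8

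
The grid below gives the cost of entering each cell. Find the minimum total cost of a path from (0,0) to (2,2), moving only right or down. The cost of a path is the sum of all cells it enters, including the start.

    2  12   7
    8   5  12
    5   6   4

Cheapest: r0c0 -> r1c0 -> r1c1 -> r2c1 -> r2c2
  2 + 8 + 5 + 6 + 4 = 25

25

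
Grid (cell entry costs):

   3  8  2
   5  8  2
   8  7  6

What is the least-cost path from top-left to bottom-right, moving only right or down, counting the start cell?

Cheapest: [0,0] -> [0,1] -> [0,2] -> [1,2] -> [2,2]
  3 + 8 + 2 + 2 + 6 = 21

21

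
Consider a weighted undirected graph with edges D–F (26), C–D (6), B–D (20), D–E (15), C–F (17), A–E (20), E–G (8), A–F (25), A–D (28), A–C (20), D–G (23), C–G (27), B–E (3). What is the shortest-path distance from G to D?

Comparing a few candidate routes:
G → E → B → D: 8 + 3 + 20 = 31
G → E → D: 8 + 15 = 23
G → C → D: 27 + 6 = 33
G → E → A → C → D: 8 + 20 + 20 + 6 = 54
G → D: 23
Shortest: 23.

23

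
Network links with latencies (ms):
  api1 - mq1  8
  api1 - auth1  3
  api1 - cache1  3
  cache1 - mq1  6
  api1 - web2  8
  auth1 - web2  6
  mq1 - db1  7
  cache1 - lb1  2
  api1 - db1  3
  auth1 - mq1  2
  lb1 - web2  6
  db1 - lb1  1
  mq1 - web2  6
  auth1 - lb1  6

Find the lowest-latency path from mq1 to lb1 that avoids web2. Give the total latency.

Checking several routes:
mq1-db1-lb1: 7 + 1 = 8
mq1-auth1-api1-db1-lb1: 2 + 3 + 3 + 1 = 9
mq1-auth1-lb1: 2 + 6 = 8
mq1-cache1-lb1: 6 + 2 = 8
The minimum is 8 ms.

8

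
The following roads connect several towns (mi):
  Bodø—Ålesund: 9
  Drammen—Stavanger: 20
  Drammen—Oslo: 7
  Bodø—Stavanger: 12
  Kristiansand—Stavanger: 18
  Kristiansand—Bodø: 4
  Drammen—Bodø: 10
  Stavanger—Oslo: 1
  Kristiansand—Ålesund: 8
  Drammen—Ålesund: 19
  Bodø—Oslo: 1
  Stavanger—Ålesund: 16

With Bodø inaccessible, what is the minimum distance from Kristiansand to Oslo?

Some routes from Kristiansand to Oslo avoiding Bodø:
Kristiansand→Ålesund→Stavanger→Drammen→Oslo: 8 + 16 + 20 + 7 = 51
Kristiansand→Ålesund→Drammen→Stavanger→Oslo: 8 + 19 + 20 + 1 = 48
Kristiansand→Stavanger→Oslo: 18 + 1 = 19
Kristiansand→Ålesund→Stavanger→Oslo: 8 + 16 + 1 = 25
Kristiansand→Ålesund→Drammen→Oslo: 8 + 19 + 7 = 34
Kristiansand→Stavanger→Drammen→Oslo: 18 + 20 + 7 = 45
Best route has total 19 mi.

19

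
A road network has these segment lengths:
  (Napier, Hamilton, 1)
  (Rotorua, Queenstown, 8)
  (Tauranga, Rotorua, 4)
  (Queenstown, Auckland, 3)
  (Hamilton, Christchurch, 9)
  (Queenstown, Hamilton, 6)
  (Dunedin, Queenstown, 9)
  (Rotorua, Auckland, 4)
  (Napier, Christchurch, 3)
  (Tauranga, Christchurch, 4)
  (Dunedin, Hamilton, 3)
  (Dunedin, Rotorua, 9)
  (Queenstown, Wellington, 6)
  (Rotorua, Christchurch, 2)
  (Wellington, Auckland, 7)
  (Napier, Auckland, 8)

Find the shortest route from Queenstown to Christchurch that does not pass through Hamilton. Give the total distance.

Some routes from Queenstown to Christchurch avoiding Hamilton:
Queenstown→Auckland→Napier→Christchurch: 3 + 8 + 3 = 14
Queenstown→Rotorua→Christchurch: 8 + 2 = 10
Queenstown→Auckland→Rotorua→Christchurch: 3 + 4 + 2 = 9
The minimum is 9.

9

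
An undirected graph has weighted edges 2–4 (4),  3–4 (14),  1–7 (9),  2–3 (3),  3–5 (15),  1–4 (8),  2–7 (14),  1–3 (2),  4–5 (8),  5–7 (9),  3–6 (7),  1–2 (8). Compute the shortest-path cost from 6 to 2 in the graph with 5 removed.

10

Some routes from 6 to 2 avoiding 5:
6 - 3 - 2: 7 + 3 = 10
6 - 3 - 1 - 4 - 2: 7 + 2 + 8 + 4 = 21
6 - 3 - 1 - 2: 7 + 2 + 8 = 17
The minimum is 10.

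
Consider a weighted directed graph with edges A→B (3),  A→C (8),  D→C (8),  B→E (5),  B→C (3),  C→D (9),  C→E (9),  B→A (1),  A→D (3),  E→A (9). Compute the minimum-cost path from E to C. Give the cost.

Candidate routes:
E→A→C: 9 + 8 = 17
E→A→B→C: 9 + 3 + 3 = 15
E→A→D→C: 9 + 3 + 8 = 20
Best route has total 15.

15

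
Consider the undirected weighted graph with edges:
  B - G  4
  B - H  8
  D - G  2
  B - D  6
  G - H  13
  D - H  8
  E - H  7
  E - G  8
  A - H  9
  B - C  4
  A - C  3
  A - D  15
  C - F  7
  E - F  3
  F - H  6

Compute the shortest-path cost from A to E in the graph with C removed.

A few of the A→E routes:
A-D-G-E: 15 + 2 + 8 = 25
A-H-D-G-E: 9 + 8 + 2 + 8 = 27
A-H-B-G-E: 9 + 8 + 4 + 8 = 29
A-H-F-E: 9 + 6 + 3 = 18
A-H-E: 9 + 7 = 16
Best route has total 16.

16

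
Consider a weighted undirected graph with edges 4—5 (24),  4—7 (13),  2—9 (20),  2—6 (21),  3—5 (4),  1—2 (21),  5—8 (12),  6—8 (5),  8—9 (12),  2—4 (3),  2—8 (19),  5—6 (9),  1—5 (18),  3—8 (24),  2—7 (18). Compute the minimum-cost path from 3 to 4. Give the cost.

28

Checking several routes:
3 -> 5 -> 4: 4 + 24 = 28
3 -> 5 -> 6 -> 2 -> 4: 4 + 9 + 21 + 3 = 37
3 -> 5 -> 8 -> 2 -> 4: 4 + 12 + 19 + 3 = 38
The minimum is 28.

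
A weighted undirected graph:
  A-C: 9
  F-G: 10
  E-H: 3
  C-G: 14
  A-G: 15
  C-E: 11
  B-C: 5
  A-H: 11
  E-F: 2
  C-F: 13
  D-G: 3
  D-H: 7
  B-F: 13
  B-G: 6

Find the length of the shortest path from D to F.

12

Comparing a few candidate routes:
D -> H -> E -> F: 7 + 3 + 2 = 12
D -> G -> B -> F: 3 + 6 + 13 = 22
D -> G -> F: 3 + 10 = 13
Best route has total 12.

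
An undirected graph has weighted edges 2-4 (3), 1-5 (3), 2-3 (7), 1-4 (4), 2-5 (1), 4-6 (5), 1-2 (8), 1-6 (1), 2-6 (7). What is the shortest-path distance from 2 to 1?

4

Some routes from 2 to 1:
2→4→6→1: 3 + 5 + 1 = 9
2→1: 8
2→5→1: 1 + 3 = 4
2→4→1: 3 + 4 = 7
2→6→1: 7 + 1 = 8
The minimum is 4.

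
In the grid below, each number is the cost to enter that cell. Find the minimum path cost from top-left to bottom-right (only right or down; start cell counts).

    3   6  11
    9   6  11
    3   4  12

31

Cheapest: (0,0) (0,1) (1,1) (2,1) (2,2)
  3 + 6 + 6 + 4 + 12 = 31
For comparison, the top-then-right route costs 43.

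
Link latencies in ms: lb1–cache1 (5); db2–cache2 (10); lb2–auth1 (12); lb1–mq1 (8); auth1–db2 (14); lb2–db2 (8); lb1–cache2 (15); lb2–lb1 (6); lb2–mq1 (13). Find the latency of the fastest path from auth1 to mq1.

25

Comparing a few candidate routes:
auth1→lb2→mq1: 12 + 13 = 25
auth1→db2→cache2→lb1→mq1: 14 + 10 + 15 + 8 = 47
auth1→lb2→db2→cache2→lb1→mq1: 12 + 8 + 10 + 15 + 8 = 53
auth1→lb2→lb1→mq1: 12 + 6 + 8 = 26
auth1→db2→lb2→mq1: 14 + 8 + 13 = 35
auth1→db2→lb2→lb1→mq1: 14 + 8 + 6 + 8 = 36
The minimum is 25 ms.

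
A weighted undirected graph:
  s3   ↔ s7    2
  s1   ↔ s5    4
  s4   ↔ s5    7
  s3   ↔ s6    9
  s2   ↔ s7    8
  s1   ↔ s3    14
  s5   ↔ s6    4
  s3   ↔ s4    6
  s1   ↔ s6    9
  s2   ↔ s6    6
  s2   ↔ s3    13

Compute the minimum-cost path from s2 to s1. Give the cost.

14

Some routes from s2 to s1:
s2-s6-s1: 6 + 9 = 15
s2-s6-s5-s1: 6 + 4 + 4 = 14
s2-s7-s3-s6-s5-s1: 8 + 2 + 9 + 4 + 4 = 27
s2-s7-s3-s4-s5-s1: 8 + 2 + 6 + 7 + 4 = 27
s2-s7-s3-s1: 8 + 2 + 14 = 24
Shortest: 14.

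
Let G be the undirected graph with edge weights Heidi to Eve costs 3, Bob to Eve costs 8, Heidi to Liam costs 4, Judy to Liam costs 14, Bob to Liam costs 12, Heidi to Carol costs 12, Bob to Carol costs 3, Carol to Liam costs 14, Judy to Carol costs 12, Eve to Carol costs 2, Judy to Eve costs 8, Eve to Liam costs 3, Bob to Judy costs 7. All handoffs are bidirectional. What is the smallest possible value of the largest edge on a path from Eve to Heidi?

3

A few of the Eve→Heidi routes:
Eve→Liam→Bob→Carol→Heidi: max(3, 12, 3, 12) = 12
Eve→Carol→Judy→Bob→Liam→Heidi: max(2, 12, 7, 12, 4) = 12
Eve→Liam→Heidi: max(3, 4) = 4
Eve→Carol→Bob→Liam→Heidi: max(2, 3, 12, 4) = 12
Eve→Liam→Bob→Judy→Carol→Heidi: max(3, 12, 7, 12, 12) = 12
Eve→Heidi: max(3) = 3
Smallest bottleneck: 3.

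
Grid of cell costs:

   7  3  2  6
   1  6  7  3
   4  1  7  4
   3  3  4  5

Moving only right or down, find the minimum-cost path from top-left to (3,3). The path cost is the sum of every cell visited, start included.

25

Path r0c0 r1c0 r2c0 r2c1 r3c1 r3c2 r3c3: 7 + 1 + 4 + 1 + 3 + 4 + 5 = 25.
For comparison, the top-then-right route costs 30.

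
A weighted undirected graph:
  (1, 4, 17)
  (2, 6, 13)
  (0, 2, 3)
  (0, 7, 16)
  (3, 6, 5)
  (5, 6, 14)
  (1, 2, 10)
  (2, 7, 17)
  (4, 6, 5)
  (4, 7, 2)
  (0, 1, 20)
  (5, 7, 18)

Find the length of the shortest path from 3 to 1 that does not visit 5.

Comparing a few candidate routes:
3-6-4-7-0-2-1: 5 + 5 + 2 + 16 + 3 + 10 = 41
3-6-2-0-1: 5 + 13 + 3 + 20 = 41
3-6-4-1: 5 + 5 + 17 = 27
3-6-4-7-2-1: 5 + 5 + 2 + 17 + 10 = 39
3-6-2-1: 5 + 13 + 10 = 28
Best route has total 27.

27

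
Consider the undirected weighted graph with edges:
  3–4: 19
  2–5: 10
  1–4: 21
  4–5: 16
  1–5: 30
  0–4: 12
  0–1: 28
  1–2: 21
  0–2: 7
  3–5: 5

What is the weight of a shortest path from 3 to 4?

Comparing a few candidate routes:
3→5→2→0→4: 5 + 10 + 7 + 12 = 34
3→4: 19
3→5→4: 5 + 16 = 21
Best route has total 19.

19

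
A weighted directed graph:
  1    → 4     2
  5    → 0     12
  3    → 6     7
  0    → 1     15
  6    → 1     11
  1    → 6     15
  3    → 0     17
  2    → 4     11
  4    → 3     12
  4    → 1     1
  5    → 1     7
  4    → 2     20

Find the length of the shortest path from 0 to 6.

30

Routes from 0 to 6:
0-1-4-3-6: 15 + 2 + 12 + 7 = 36
0-1-6: 15 + 15 = 30
The minimum is 30.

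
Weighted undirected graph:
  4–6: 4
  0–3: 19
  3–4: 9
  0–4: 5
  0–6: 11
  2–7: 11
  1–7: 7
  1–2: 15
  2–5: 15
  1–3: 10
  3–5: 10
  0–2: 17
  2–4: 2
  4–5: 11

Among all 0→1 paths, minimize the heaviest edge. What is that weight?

10

A few of the 0→1 routes:
0→4→5→3→1: max(5, 11, 10, 10) = 11
0→4→2→7→1: max(5, 2, 11, 7) = 11
0→4→3→1: max(5, 9, 10) = 10
0→6→4→3→1: max(11, 4, 9, 10) = 11
Smallest bottleneck: 10.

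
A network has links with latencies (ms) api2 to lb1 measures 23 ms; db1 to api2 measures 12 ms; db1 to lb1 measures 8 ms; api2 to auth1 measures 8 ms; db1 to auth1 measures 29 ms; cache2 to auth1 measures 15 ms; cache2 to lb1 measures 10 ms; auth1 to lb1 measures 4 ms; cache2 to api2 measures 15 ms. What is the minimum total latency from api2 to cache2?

Comparing a few candidate routes:
api2 -> auth1 -> lb1 -> cache2: 8 + 4 + 10 = 22
api2 -> cache2: 15
api2 -> db1 -> lb1 -> cache2: 12 + 8 + 10 = 30
api2 -> auth1 -> cache2: 8 + 15 = 23
Shortest: 15 ms.

15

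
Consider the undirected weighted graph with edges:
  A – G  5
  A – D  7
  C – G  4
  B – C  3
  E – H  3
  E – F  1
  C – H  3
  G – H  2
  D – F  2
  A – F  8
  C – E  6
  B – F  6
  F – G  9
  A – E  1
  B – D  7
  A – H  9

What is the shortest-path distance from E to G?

5

Checking several routes:
E → H → C → G: 3 + 3 + 4 = 10
E → F → G: 1 + 9 = 10
E → C → G: 6 + 4 = 10
E → H → G: 3 + 2 = 5
E → A → G: 1 + 5 = 6
E → C → H → G: 6 + 3 + 2 = 11
Shortest: 5.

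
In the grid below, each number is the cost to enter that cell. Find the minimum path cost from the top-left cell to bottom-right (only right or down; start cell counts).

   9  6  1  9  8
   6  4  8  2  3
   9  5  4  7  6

Best path: r0c0 r0c1 r0c2 r1c2 r1c3 r1c4 r2c4
Cost: 9 + 6 + 1 + 8 + 2 + 3 + 6 = 35
(Top row then right column would cost 42.)

35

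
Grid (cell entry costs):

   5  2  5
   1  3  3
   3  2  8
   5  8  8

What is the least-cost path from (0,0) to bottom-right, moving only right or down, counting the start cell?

Cheapest: (0,0) → (1,0) → (1,1) → (2,1) → (2,2) → (3,2)
  5 + 1 + 3 + 2 + 8 + 8 = 27

27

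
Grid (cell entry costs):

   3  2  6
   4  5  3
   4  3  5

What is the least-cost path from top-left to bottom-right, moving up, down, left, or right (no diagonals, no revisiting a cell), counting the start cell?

Cheapest: [0,0]→[0,1]→[1,1]→[1,2]→[2,2]
  3 + 2 + 5 + 3 + 5 = 18

18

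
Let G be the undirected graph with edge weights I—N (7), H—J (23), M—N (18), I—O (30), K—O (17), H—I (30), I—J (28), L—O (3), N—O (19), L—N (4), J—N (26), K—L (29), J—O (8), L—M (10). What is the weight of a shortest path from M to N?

Checking several routes:
M→L→O→I→N: 10 + 3 + 30 + 7 = 50
M→L→O→J→N: 10 + 3 + 8 + 26 = 47
M→L→N: 10 + 4 = 14
M→L→O→N: 10 + 3 + 19 = 32
M→N: 18
Shortest: 14.

14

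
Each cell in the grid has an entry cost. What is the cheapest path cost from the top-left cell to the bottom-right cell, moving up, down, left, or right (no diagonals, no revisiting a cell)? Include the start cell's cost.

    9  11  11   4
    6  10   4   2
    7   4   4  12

Cheapest: [0,0]→[1,0]→[2,0]→[2,1]→[2,2]→[2,3]
  9 + 6 + 7 + 4 + 4 + 12 = 42

42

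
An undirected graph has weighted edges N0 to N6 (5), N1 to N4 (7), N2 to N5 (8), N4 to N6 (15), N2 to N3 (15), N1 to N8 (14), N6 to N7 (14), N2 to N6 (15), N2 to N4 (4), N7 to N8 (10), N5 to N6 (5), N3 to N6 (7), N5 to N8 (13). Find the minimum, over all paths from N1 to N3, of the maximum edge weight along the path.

8

Comparing a few candidate routes:
N1→N4→N2→N5→N6→N3: max(7, 4, 8, 5, 7) = 8
N1→N4→N2→N5→N8→N7→N6→N3: max(7, 4, 8, 13, 10, 14, 7) = 14
N1→N8→N7→N6→N3: max(14, 10, 14, 7) = 14
Smallest bottleneck: 8.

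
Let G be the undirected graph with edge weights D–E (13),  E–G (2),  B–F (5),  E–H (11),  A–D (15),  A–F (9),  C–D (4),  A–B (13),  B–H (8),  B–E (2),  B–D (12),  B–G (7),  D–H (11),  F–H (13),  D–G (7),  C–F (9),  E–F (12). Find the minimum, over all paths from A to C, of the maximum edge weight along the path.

9

Checking several routes:
A-F-C: max(9, 9) = 9
A-F-B-E-G-D-C: max(9, 5, 2, 2, 7, 4) = 9
A-F-B-G-D-C: max(9, 5, 7, 7, 4) = 9
A-F-B-H-D-C: max(9, 5, 8, 11, 4) = 11
Best route has worst link 9.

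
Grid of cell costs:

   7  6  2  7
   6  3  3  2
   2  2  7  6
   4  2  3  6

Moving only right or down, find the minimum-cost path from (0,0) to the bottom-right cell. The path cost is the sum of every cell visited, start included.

One optimal route is r0c0 -> r1c0 -> r2c0 -> r2c1 -> r3c1 -> r3c2 -> r3c3.
Its cost is 7 + 6 + 2 + 2 + 2 + 3 + 6 = 28.

28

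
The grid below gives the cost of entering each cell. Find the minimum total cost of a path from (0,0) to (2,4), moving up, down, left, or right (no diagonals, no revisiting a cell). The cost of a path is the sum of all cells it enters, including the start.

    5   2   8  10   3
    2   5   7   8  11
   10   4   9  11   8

Cheapest: [0,0] [0,1] [1,1] [2,1] [2,2] [2,3] [2,4]
  5 + 2 + 5 + 4 + 9 + 11 + 8 = 44

44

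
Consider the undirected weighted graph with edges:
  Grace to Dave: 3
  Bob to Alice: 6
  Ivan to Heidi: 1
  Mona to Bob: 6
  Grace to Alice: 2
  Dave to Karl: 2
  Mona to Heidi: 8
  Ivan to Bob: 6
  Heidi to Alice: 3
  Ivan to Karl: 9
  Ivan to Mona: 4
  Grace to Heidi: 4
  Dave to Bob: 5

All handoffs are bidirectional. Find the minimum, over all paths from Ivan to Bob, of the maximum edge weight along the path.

A few of the Ivan→Bob routes:
Ivan -> Bob: max(6) = 6
Ivan -> Heidi -> Alice -> Bob: max(1, 3, 6) = 6
Ivan -> Heidi -> Grace -> Dave -> Bob: max(1, 4, 3, 5) = 5
Ivan -> Heidi -> Grace -> Alice -> Bob: max(1, 4, 2, 6) = 6
Ivan -> Heidi -> Alice -> Grace -> Dave -> Bob: max(1, 3, 2, 3, 5) = 5
Ivan -> Mona -> Bob: max(4, 6) = 6
Smallest bottleneck: 5.

5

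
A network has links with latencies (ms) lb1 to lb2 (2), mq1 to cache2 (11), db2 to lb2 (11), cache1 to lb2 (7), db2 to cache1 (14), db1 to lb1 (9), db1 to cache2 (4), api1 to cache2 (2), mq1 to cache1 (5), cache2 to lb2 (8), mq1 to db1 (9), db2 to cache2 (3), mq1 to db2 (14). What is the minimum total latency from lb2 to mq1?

Some routes from lb2 to mq1:
lb2 - cache2 - mq1: 8 + 11 = 19
lb2 - lb1 - db1 - mq1: 2 + 9 + 9 = 20
lb2 - cache1 - mq1: 7 + 5 = 12
Shortest: 12 ms.

12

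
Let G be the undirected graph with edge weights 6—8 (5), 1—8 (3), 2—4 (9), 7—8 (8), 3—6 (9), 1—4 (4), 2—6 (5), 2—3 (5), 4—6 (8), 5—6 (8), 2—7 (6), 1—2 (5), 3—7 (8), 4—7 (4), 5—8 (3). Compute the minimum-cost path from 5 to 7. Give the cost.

Checking several routes:
5→8→1→2→7: 3 + 3 + 5 + 6 = 17
5→8→1→4→7: 3 + 3 + 4 + 4 = 14
5→8→7: 3 + 8 = 11
5→6→2→7: 8 + 5 + 6 = 19
5→8→6→2→7: 3 + 5 + 5 + 6 = 19
The minimum is 11.

11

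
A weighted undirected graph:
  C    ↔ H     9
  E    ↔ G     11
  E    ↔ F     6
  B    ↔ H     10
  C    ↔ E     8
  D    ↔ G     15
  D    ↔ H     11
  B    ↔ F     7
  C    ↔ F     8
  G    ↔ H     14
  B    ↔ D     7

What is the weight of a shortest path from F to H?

17

A few of the F→H routes:
F → E → G → H: 6 + 11 + 14 = 31
F → C → H: 8 + 9 = 17
F → B → H: 7 + 10 = 17
F → E → C → H: 6 + 8 + 9 = 23
F → B → D → H: 7 + 7 + 11 = 25
The minimum is 17.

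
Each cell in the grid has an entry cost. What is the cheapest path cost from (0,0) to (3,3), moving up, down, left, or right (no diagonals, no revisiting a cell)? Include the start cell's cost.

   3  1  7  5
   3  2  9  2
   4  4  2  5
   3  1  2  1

14

Best path: (0,0) (0,1) (1,1) (2,1) (3,1) (3,2) (3,3)
Cost: 3 + 1 + 2 + 4 + 1 + 2 + 1 = 14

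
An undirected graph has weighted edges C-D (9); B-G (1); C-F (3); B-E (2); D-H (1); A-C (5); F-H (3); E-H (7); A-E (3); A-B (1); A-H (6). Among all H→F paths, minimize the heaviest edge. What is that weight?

3

Comparing a few candidate routes:
H→A→C→F: max(6, 5, 3) = 6
H→E→B→A→C→F: max(7, 2, 1, 5, 3) = 7
H→F: max(3) = 3
Best route has worst link 3.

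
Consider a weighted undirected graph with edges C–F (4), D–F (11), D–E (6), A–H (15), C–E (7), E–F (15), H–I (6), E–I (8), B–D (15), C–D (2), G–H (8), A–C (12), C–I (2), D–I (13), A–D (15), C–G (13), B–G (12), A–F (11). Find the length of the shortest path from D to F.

Some routes from D to F:
D - E - C - F: 6 + 7 + 4 = 17
D - F: 11
D - E - I - C - F: 6 + 8 + 2 + 4 = 20
D - C - F: 2 + 4 = 6
D - I - C - F: 13 + 2 + 4 = 19
The minimum is 6.

6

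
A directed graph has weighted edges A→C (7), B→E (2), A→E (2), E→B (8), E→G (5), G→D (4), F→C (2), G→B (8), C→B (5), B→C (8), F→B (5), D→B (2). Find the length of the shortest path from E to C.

16

Candidate routes:
E - G - D - B - C: 5 + 4 + 2 + 8 = 19
E - G - B - C: 5 + 8 + 8 = 21
E - B - C: 8 + 8 = 16
The minimum is 16.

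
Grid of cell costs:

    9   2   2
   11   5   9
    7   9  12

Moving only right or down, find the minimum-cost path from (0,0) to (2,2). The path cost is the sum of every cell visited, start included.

Take (0,0) (0,1) (0,2) (1,2) (2,2) for a total of 9 + 2 + 2 + 9 + 12 = 34.

34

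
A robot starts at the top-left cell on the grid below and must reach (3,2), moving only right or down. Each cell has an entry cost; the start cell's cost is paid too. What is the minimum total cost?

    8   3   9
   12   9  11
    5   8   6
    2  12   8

Cheapest: (0,0) → (0,1) → (1,1) → (2,1) → (2,2) → (3,2)
  8 + 3 + 9 + 8 + 6 + 8 = 42
(Top row then right column would cost 45.)

42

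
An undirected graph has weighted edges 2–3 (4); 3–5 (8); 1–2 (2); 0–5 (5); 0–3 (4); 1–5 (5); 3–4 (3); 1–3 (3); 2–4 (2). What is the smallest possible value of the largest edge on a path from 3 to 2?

3

Routes from 3 to 2:
3-4-2: max(3, 2) = 3
3-0-5-1-2: max(4, 5, 5, 2) = 5
3-2: max(4) = 4
3-1-2: max(3, 2) = 3
3-5-1-2: max(8, 5, 2) = 8
The minimum achievable maximum is 3.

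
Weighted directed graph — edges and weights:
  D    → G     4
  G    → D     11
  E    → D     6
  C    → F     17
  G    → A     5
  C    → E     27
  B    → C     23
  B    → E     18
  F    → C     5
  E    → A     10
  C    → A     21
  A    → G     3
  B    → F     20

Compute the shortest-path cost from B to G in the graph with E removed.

Paths from B to G avoiding E:
B - F - C - A - G: 20 + 5 + 21 + 3 = 49
B - C - A - G: 23 + 21 + 3 = 47
The minimum is 47.

47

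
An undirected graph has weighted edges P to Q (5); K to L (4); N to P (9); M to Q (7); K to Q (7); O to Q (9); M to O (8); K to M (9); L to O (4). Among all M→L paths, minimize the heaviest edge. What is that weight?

Routes from M to L:
M → Q → K → L: max(7, 7, 4) = 7
M → O → Q → K → L: max(8, 9, 7, 4) = 9
M → Q → O → L: max(7, 9, 4) = 9
M → K → L: max(9, 4) = 9
M → O → L: max(8, 4) = 8
M → K → Q → O → L: max(9, 7, 9, 4) = 9
The minimum achievable maximum is 7.

7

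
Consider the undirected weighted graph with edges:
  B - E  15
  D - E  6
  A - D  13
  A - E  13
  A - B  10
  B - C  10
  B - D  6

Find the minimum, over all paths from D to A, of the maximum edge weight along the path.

A few of the D→A routes:
D -> B -> A: max(6, 10) = 10
D -> E -> A: max(6, 13) = 13
D -> A: max(13) = 13
Best route has worst link 10.

10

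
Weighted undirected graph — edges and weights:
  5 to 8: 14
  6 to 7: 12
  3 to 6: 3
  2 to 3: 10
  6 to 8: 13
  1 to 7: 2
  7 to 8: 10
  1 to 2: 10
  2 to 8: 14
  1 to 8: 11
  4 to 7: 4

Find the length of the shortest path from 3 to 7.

Some routes from 3 to 7:
3 -> 2 -> 1 -> 7: 10 + 10 + 2 = 22
3 -> 2 -> 8 -> 1 -> 7: 10 + 14 + 11 + 2 = 37
3 -> 6 -> 8 -> 1 -> 7: 3 + 13 + 11 + 2 = 29
3 -> 6 -> 8 -> 7: 3 + 13 + 10 = 26
3 -> 2 -> 8 -> 7: 10 + 14 + 10 = 34
3 -> 6 -> 7: 3 + 12 = 15
Shortest: 15.

15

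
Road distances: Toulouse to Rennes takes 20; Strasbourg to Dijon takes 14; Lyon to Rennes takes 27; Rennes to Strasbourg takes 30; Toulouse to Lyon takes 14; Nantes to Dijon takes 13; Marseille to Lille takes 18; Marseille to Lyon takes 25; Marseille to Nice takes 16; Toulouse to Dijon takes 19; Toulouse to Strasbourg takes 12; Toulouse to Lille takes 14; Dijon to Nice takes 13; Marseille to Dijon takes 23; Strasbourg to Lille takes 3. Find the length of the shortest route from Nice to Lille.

30

Comparing a few candidate routes:
Nice→Dijon→Strasbourg→Toulouse→Lille: 13 + 14 + 12 + 14 = 53
Nice→Marseille→Lille: 16 + 18 = 34
Nice→Dijon→Strasbourg→Lille: 13 + 14 + 3 = 30
Nice→Dijon→Toulouse→Lille: 13 + 19 + 14 = 46
Nice→Dijon→Toulouse→Strasbourg→Lille: 13 + 19 + 12 + 3 = 47
Best route has total 30.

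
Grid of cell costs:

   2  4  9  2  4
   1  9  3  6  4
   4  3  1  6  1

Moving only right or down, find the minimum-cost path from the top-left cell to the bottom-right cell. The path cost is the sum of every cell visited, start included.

Take (0,0) → (1,0) → (2,0) → (2,1) → (2,2) → (2,3) → (2,4) for a total of 2 + 1 + 4 + 3 + 1 + 6 + 1 = 18.
(Top row then right column would cost 26.)

18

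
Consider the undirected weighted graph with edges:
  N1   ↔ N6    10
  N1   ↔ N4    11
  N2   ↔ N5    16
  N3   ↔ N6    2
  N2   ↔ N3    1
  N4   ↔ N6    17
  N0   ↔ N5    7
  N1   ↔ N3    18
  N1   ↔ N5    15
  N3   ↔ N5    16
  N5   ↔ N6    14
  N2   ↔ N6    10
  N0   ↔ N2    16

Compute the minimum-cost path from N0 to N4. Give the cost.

Checking several routes:
N0 - N5 - N6 - N4: 7 + 14 + 17 = 38
N0 - N2 - N3 - N6 - N4: 16 + 1 + 2 + 17 = 36
N0 - N5 - N1 - N4: 7 + 15 + 11 = 33
Best route has total 33.

33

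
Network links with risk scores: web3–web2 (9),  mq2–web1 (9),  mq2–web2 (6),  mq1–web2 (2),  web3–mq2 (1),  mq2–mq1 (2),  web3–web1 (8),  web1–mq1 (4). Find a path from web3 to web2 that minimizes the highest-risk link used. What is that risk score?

2

Some routes from web3 to web2:
web3 - web1 - mq1 - web2: max(8, 4, 2) = 8
web3 - mq2 - mq1 - web2: max(1, 2, 2) = 2
web3 - mq2 - web2: max(1, 6) = 6
web3 - web1 - mq1 - mq2 - web2: max(8, 4, 2, 6) = 8
Best route has worst link 2.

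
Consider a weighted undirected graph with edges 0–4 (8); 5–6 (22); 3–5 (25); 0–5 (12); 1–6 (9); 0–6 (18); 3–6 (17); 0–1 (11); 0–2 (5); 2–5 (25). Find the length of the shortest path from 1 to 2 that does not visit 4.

16

Comparing a few candidate routes:
1→0→5→2: 11 + 12 + 25 = 48
1→6→0→2: 9 + 18 + 5 = 32
1→6→5→0→2: 9 + 22 + 12 + 5 = 48
1→6→5→2: 9 + 22 + 25 = 56
1→0→2: 11 + 5 = 16
Best route has total 16.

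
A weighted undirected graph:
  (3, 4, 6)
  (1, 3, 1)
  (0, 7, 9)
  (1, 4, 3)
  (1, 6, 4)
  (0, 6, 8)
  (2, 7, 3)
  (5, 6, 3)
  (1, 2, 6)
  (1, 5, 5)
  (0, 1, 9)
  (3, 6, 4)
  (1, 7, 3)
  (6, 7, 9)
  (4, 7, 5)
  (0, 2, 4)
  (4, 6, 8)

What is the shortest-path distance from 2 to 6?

Some routes from 2 to 6:
2 → 1 → 6: 6 + 4 = 10
2 → 1 → 3 → 6: 6 + 1 + 4 = 11
2 → 7 → 1 → 6: 3 + 3 + 4 = 10
Shortest: 10.

10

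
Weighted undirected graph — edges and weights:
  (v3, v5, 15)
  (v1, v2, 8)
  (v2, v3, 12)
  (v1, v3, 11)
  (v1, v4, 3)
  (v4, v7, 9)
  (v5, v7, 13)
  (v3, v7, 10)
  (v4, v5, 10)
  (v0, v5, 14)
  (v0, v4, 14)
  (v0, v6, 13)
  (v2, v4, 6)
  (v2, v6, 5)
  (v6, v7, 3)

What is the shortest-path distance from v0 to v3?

A few of the v0→v3 routes:
v0-v4-v1-v3: 14 + 3 + 11 = 28
v0-v6-v7-v3: 13 + 3 + 10 = 26
v0-v5-v3: 14 + 15 = 29
Shortest: 26.

26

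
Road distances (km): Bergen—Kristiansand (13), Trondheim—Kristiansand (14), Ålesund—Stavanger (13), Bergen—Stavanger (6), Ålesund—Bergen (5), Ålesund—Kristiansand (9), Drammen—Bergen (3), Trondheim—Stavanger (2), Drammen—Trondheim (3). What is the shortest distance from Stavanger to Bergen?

6

Some routes from Stavanger to Bergen:
Stavanger-Trondheim-Drammen-Bergen: 2 + 3 + 3 = 8
Stavanger-Bergen: 6
Stavanger-Ålesund-Bergen: 13 + 5 = 18
Best route has total 6 km.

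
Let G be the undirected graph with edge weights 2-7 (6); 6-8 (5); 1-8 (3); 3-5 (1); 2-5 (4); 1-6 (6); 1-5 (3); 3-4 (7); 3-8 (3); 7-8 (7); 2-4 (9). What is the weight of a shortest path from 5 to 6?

9

Some routes from 5 to 6:
5 → 3 → 8 → 1 → 6: 1 + 3 + 3 + 6 = 13
5 → 1 → 6: 3 + 6 = 9
5 → 2 → 7 → 8 → 6: 4 + 6 + 7 + 5 = 22
5 → 1 → 8 → 6: 3 + 3 + 5 = 11
5 → 3 → 8 → 6: 1 + 3 + 5 = 9
5 → 2 → 7 → 8 → 1 → 6: 4 + 6 + 7 + 3 + 6 = 26
Shortest: 9.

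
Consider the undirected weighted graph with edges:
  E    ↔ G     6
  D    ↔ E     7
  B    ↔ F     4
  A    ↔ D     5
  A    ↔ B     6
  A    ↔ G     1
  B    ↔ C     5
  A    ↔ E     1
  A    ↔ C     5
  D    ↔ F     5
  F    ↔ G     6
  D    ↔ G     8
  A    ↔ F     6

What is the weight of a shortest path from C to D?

10

Some routes from C to D:
C-A-G-D: 5 + 1 + 8 = 14
C-B-A-D: 5 + 6 + 5 = 16
C-A-E-D: 5 + 1 + 7 = 13
C-A-D: 5 + 5 = 10
C-A-F-D: 5 + 6 + 5 = 16
C-B-F-D: 5 + 4 + 5 = 14
Shortest: 10.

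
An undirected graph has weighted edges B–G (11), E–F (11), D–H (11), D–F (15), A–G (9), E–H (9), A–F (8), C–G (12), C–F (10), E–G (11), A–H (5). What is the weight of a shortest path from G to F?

17

Some routes from G to F:
G - E - H - A - F: 11 + 9 + 5 + 8 = 33
G - E - F: 11 + 11 = 22
G - A - H - E - F: 9 + 5 + 9 + 11 = 34
G - A - H - D - F: 9 + 5 + 11 + 15 = 40
G - A - F: 9 + 8 = 17
G - C - F: 12 + 10 = 22
The minimum is 17.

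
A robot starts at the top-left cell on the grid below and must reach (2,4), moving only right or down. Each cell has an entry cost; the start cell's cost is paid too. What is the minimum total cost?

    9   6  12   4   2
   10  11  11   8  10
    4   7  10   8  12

Best path: [0,0] -> [0,1] -> [0,2] -> [0,3] -> [0,4] -> [1,4] -> [2,4]
Cost: 9 + 6 + 12 + 4 + 2 + 10 + 12 = 55

55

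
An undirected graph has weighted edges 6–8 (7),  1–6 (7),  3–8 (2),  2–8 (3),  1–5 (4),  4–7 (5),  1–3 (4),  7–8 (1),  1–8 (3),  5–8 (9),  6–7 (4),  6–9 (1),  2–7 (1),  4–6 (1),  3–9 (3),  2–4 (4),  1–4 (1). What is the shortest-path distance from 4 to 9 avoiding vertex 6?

Some routes from 4 to 9 avoiding 6:
4→2→7→8→3→9: 4 + 1 + 1 + 2 + 3 = 11
4→1→3→9: 1 + 4 + 3 = 8
4→1→8→3→9: 1 + 3 + 2 + 3 = 9
The minimum is 8.

8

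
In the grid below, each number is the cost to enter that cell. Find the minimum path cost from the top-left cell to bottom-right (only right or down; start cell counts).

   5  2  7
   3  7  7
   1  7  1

Take [0,0] -> [1,0] -> [2,0] -> [2,1] -> [2,2] for a total of 5 + 3 + 1 + 7 + 1 = 17.
(Top row then right column would cost 22.)

17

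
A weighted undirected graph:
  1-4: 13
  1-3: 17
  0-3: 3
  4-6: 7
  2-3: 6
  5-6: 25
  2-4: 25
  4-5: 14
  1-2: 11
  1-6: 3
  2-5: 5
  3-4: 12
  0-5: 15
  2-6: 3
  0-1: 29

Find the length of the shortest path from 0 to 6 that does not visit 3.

Comparing a few candidate routes:
0 → 5 → 2 → 6: 15 + 5 + 3 = 23
0 → 5 → 4 → 6: 15 + 14 + 7 = 36
0 → 5 → 2 → 1 → 6: 15 + 5 + 11 + 3 = 34
0 → 5 → 6: 15 + 25 = 40
0 → 1 → 6: 29 + 3 = 32
The minimum is 23.

23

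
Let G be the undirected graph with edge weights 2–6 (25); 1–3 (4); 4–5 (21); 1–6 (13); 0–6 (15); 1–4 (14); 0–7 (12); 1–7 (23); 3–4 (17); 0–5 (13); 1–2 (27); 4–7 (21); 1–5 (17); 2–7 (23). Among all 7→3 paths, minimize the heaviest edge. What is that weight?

15

Comparing a few candidate routes:
7-0-6-1-4-3: max(12, 15, 13, 14, 17) = 17
7-4-1-3: max(21, 14, 4) = 21
7-0-5-1-3: max(12, 13, 17, 4) = 17
7-0-5-1-4-3: max(12, 13, 17, 14, 17) = 17
7-0-6-1-3: max(12, 15, 13, 4) = 15
7-4-3: max(21, 17) = 21
Smallest bottleneck: 15.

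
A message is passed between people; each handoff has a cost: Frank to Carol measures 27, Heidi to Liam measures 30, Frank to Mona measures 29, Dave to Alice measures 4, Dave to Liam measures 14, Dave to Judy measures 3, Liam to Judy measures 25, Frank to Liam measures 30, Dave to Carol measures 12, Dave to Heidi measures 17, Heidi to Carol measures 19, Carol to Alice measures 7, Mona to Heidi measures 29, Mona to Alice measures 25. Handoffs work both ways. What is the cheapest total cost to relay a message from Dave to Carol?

Some routes from Dave to Carol:
Dave-Alice-Carol: 4 + 7 = 11
Dave-Carol: 12
Dave-Heidi-Carol: 17 + 19 = 36
The minimum is 11.

11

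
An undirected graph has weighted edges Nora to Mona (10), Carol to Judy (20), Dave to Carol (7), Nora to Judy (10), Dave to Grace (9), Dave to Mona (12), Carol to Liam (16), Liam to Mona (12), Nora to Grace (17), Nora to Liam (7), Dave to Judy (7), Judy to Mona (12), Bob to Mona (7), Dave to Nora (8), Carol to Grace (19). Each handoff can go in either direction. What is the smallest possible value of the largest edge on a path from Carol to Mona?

A few of the Carol→Mona routes:
Carol -> Dave -> Judy -> Mona: max(7, 7, 12) = 12
Carol -> Dave -> Judy -> Nora -> Mona: max(7, 7, 10, 10) = 10
Carol -> Dave -> Judy -> Nora -> Liam -> Mona: max(7, 7, 10, 7, 12) = 12
Carol -> Dave -> Mona: max(7, 12) = 12
Carol -> Dave -> Nora -> Mona: max(7, 8, 10) = 10
The minimum achievable maximum is 10.

10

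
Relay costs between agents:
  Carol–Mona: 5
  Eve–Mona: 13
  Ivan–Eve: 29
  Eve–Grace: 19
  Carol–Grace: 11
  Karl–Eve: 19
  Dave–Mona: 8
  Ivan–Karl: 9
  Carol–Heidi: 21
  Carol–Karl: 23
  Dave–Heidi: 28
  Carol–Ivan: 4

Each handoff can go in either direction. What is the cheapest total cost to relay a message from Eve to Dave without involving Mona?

79

Routes from Eve to Dave avoiding Mona:
Eve→Karl→Carol→Heidi→Dave: 19 + 23 + 21 + 28 = 91
Eve→Ivan→Carol→Heidi→Dave: 29 + 4 + 21 + 28 = 82
Eve→Karl→Ivan→Carol→Heidi→Dave: 19 + 9 + 4 + 21 + 28 = 81
Eve→Ivan→Karl→Carol→Heidi→Dave: 29 + 9 + 23 + 21 + 28 = 110
Eve→Grace→Carol→Heidi→Dave: 19 + 11 + 21 + 28 = 79
Shortest: 79.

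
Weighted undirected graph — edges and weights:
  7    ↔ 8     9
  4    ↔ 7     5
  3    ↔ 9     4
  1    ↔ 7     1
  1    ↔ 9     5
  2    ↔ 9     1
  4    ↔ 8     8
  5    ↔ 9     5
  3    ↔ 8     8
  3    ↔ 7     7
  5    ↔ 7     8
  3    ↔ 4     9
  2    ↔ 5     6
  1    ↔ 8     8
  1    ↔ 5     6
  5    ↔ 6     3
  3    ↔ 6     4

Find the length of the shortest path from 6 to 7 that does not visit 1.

Some routes from 6 to 7 avoiding 1:
6 - 3 - 7: 4 + 7 = 11
6 - 5 - 7: 3 + 8 = 11
6 - 3 - 4 - 7: 4 + 9 + 5 = 18
Shortest: 11.

11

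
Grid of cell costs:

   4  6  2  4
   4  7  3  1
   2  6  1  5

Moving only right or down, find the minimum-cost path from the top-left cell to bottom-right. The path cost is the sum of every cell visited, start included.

Take (0,0) → (0,1) → (0,2) → (1,2) → (1,3) → (2,3) for a total of 4 + 6 + 2 + 3 + 1 + 5 = 21.
For comparison, the top-then-right route costs 22.

21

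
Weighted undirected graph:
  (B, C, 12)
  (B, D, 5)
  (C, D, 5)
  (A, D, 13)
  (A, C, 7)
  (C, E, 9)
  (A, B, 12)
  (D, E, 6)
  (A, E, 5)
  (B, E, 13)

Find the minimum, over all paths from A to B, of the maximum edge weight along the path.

6

Comparing a few candidate routes:
A - E - D - B: max(5, 6, 5) = 6
A - C - D - B: max(7, 5, 5) = 7
A - C - E - D - B: max(7, 9, 6, 5) = 9
Best route has worst link 6.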